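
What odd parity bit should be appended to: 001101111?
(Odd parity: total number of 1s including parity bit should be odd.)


Number of 1s in data: 6
Parity bit: 1

1


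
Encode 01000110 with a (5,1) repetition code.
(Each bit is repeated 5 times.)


Each bit -> 5 copies

0000011111000000000000000111111111100000


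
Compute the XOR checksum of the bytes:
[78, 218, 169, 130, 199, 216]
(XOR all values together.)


XOR chain: 78 ^ 218 ^ 169 ^ 130 ^ 199 ^ 216 = 160

160


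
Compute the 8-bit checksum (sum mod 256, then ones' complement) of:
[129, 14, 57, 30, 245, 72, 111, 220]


Sum = 878 mod 256 = 110
Complement = 145

145


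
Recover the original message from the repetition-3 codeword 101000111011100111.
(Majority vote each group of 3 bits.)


Groups: 101, 000, 111, 011, 100, 111
Majority votes: 101101

101101


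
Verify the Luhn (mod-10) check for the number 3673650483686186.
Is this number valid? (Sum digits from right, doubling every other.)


Luhn sum = 70
70 mod 10 = 0

Valid (Luhn sum mod 10 = 0)


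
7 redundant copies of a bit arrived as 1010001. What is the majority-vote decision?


Ones: 3 out of 7
Threshold: 4

0 (3/7 voted 1)


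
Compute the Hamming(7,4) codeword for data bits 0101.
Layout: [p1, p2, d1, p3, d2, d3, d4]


Parity bits: p1=0, p2=1, p3=0

0100101


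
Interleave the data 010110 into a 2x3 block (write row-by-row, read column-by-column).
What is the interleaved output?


Matrix:
  010
  110
Read columns: 011100

011100


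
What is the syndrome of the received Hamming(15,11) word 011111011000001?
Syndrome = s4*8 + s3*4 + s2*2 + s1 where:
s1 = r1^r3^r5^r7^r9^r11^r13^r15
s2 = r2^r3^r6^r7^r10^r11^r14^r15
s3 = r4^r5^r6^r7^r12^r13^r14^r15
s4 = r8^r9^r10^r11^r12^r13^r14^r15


s1=0, s2=0, s3=0, s4=1

Syndrome = 8 (error at position 8)


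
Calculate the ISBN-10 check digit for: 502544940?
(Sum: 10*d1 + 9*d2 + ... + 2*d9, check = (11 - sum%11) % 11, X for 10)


Weighted sum: 193
193 mod 11 = 6

Check digit: 5


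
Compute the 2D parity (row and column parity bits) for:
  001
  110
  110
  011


Row parities: 1000
Column parities: 010

Row P: 1000, Col P: 010, Corner: 1


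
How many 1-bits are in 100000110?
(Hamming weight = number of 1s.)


Counting 1s in 100000110

3


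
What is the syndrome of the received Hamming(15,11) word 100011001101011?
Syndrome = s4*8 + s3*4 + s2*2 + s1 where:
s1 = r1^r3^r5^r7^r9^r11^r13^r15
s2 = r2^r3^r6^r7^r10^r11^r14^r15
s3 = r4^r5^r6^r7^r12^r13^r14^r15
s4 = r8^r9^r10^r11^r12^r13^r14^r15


s1=0, s2=0, s3=1, s4=1

Syndrome = 12 (error at position 12)


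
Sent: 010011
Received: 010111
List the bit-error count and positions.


XOR: 000100

1 error(s) at position(s): 3


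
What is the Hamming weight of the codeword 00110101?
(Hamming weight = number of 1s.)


Counting 1s in 00110101

4


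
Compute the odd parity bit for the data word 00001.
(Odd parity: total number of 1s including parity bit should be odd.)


Number of 1s in data: 1
Parity bit: 0

0


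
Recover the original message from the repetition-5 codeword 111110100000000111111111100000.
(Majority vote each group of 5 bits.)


Groups: 11111, 01000, 00000, 11111, 11111, 00000
Majority votes: 100110

100110


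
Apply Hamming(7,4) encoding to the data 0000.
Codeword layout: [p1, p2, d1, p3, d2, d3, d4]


Parity bits: p1=0, p2=0, p3=0

0000000


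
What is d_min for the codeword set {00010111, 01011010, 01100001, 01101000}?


Comparing all pairs, minimum distance: 2
Can detect 1 errors, correct 0 errors

2


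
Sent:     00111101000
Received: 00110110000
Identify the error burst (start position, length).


XOR: 00001011000

Burst at position 4, length 4


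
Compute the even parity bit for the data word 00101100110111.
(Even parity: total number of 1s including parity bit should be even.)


Number of 1s in data: 8
Parity bit: 0

0


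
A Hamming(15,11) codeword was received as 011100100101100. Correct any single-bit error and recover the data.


Syndrome = 9: error at position 9

Data: 10011101100 (corrected bit 9)


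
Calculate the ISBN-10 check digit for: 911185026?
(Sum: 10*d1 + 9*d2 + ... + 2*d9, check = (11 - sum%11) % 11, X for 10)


Weighted sum: 205
205 mod 11 = 7

Check digit: 4


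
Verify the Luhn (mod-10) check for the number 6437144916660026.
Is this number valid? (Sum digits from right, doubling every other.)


Luhn sum = 70
70 mod 10 = 0

Valid (Luhn sum mod 10 = 0)


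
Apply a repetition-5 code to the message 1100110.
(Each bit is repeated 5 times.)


Each bit -> 5 copies

11111111110000000000111111111100000


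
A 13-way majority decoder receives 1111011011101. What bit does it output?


Ones: 10 out of 13
Threshold: 7

1 (10/13 voted 1)


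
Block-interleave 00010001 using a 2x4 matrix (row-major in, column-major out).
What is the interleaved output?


Matrix:
  0001
  0001
Read columns: 00000011

00000011


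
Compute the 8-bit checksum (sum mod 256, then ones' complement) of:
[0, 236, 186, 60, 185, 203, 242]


Sum = 1112 mod 256 = 88
Complement = 167

167


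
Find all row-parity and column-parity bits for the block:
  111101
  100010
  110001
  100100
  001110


Row parities: 10101
Column parities: 000100

Row P: 10101, Col P: 000100, Corner: 1


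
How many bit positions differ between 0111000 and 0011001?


XOR: 0100001
Count of 1s: 2

2


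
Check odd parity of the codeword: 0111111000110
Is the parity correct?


Number of 1s: 8

No, parity error (8 ones)


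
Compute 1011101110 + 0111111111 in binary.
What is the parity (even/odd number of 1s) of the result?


1011101110 = 750
0111111111 = 511
Sum = 1261 = 10011101101
1s count = 7

odd parity (7 ones in 10011101101)


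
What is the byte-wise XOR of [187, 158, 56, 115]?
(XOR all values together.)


XOR chain: 187 ^ 158 ^ 56 ^ 115 = 110

110


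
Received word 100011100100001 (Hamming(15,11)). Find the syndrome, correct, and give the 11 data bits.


Syndrome = 0: no error detected

Data: 01110100001 (no errors)


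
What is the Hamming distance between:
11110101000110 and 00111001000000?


XOR: 11001100000110
Count of 1s: 6

6


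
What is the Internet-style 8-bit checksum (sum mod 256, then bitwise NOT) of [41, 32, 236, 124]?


Sum = 433 mod 256 = 177
Complement = 78

78


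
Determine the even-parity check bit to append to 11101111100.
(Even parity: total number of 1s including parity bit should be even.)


Number of 1s in data: 8
Parity bit: 0

0


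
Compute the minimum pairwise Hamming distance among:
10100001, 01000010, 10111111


Comparing all pairs, minimum distance: 4
Can detect 3 errors, correct 1 errors

4


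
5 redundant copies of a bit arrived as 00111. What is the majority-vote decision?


Ones: 3 out of 5
Threshold: 3

1 (3/5 voted 1)


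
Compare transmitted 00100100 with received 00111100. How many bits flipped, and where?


XOR: 00011000

2 error(s) at position(s): 3, 4


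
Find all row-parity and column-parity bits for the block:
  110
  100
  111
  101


Row parities: 0110
Column parities: 000

Row P: 0110, Col P: 000, Corner: 0


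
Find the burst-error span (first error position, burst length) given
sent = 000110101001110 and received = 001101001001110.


XOR: 001011100000000

Burst at position 2, length 5


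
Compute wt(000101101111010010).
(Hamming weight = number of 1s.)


Counting 1s in 000101101111010010

9


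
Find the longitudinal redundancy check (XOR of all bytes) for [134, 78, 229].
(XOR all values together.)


XOR chain: 134 ^ 78 ^ 229 = 45

45


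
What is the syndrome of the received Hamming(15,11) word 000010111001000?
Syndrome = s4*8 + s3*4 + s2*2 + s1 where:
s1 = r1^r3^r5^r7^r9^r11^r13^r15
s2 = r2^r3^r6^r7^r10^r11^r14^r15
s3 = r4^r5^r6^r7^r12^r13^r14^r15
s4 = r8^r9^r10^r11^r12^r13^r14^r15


s1=1, s2=1, s3=1, s4=1

Syndrome = 15 (error at position 15)


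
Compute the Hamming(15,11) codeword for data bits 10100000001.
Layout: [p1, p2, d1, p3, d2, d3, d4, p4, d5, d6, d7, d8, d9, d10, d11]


Parity bits: p1=0, p2=1, p3=0, p4=1

011001010000001


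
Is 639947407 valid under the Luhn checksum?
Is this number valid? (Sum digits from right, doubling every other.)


Luhn sum = 50
50 mod 10 = 0

Valid (Luhn sum mod 10 = 0)


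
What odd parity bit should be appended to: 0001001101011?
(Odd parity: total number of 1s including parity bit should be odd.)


Number of 1s in data: 6
Parity bit: 1

1


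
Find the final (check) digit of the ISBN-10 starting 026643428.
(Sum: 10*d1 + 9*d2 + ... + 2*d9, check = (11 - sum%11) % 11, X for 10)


Weighted sum: 185
185 mod 11 = 9

Check digit: 2


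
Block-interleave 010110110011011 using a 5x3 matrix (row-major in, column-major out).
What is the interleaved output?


Matrix:
  010
  110
  110
  011
  011
Read columns: 011001111100011

011001111100011


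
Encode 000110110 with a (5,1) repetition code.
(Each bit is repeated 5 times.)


Each bit -> 5 copies

000000000000000111111111100000111111111100000


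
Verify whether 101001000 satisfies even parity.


Number of 1s: 3

No, parity error (3 ones)


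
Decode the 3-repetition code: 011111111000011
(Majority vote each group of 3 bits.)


Groups: 011, 111, 111, 000, 011
Majority votes: 11101

11101


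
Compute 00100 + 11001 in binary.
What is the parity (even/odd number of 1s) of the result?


00100 = 4
11001 = 25
Sum = 29 = 11101
1s count = 4

even parity (4 ones in 11101)


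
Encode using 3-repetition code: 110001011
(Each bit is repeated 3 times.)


Each bit -> 3 copies

111111000000000111000111111


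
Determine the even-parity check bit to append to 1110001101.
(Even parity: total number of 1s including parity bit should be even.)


Number of 1s in data: 6
Parity bit: 0

0


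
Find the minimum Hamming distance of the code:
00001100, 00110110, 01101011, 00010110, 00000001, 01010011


Comparing all pairs, minimum distance: 1
Can detect 0 errors, correct 0 errors

1


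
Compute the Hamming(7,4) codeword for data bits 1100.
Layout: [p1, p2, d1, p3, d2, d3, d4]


Parity bits: p1=0, p2=1, p3=1

0111100


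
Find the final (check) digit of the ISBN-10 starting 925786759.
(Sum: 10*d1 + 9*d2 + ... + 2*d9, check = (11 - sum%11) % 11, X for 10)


Weighted sum: 336
336 mod 11 = 6

Check digit: 5


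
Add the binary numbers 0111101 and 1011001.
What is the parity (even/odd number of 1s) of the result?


0111101 = 61
1011001 = 89
Sum = 150 = 10010110
1s count = 4

even parity (4 ones in 10010110)


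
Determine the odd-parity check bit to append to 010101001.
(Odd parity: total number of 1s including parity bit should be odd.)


Number of 1s in data: 4
Parity bit: 1

1


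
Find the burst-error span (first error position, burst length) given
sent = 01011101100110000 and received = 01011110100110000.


XOR: 00000011000000000

Burst at position 6, length 2


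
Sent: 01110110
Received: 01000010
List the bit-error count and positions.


XOR: 00110100

3 error(s) at position(s): 2, 3, 5


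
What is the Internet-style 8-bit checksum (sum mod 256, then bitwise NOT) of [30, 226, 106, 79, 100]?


Sum = 541 mod 256 = 29
Complement = 226

226


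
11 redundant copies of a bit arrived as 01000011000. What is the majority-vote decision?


Ones: 3 out of 11
Threshold: 6

0 (3/11 voted 1)


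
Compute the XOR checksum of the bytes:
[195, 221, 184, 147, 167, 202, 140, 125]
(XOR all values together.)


XOR chain: 195 ^ 221 ^ 184 ^ 147 ^ 167 ^ 202 ^ 140 ^ 125 = 169

169


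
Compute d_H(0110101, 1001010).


XOR: 1111111
Count of 1s: 7

7


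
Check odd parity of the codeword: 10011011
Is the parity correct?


Number of 1s: 5

Yes, parity is correct (5 ones)


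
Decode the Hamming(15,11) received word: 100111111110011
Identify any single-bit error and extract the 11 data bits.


Syndrome = 0: no error detected

Data: 01111110011 (no errors)


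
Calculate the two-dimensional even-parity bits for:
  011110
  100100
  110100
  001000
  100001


Row parities: 00110
Column parities: 100111

Row P: 00110, Col P: 100111, Corner: 0


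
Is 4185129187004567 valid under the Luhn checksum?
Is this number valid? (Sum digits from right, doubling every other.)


Luhn sum = 72
72 mod 10 = 2

Invalid (Luhn sum mod 10 = 2)


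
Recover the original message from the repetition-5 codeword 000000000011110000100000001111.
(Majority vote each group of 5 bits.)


Groups: 00000, 00000, 11110, 00010, 00000, 01111
Majority votes: 001001

001001


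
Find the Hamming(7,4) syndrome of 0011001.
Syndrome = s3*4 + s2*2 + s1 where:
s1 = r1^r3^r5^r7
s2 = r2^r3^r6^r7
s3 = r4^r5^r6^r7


s1=0, s2=0, s3=0

Syndrome = 0 (no error)


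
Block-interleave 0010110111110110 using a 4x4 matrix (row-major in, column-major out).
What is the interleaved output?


Matrix:
  0010
  1101
  1111
  0110
Read columns: 0110011110110110

0110011110110110


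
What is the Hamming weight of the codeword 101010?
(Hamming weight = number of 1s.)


Counting 1s in 101010

3


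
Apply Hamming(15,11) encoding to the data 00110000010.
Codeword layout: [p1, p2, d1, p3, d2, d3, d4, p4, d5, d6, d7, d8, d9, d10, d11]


Parity bits: p1=1, p2=1, p3=1, p4=1

110101110000010


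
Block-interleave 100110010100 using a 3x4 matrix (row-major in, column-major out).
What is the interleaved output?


Matrix:
  1001
  1001
  0100
Read columns: 110001000110

110001000110


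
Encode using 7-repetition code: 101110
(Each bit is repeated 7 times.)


Each bit -> 7 copies

111111100000001111111111111111111110000000


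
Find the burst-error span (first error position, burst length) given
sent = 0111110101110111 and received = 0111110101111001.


XOR: 0000000000001110

Burst at position 12, length 3


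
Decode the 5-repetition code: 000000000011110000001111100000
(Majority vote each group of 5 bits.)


Groups: 00000, 00000, 11110, 00000, 11111, 00000
Majority votes: 001010

001010


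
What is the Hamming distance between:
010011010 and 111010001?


XOR: 101001011
Count of 1s: 5

5


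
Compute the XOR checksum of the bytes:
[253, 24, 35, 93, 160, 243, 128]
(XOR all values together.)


XOR chain: 253 ^ 24 ^ 35 ^ 93 ^ 160 ^ 243 ^ 128 = 72

72


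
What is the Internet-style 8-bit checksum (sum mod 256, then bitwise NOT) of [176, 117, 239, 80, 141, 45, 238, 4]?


Sum = 1040 mod 256 = 16
Complement = 239

239


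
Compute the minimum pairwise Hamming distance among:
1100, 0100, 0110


Comparing all pairs, minimum distance: 1
Can detect 0 errors, correct 0 errors

1


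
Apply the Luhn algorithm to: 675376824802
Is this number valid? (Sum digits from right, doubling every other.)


Luhn sum = 52
52 mod 10 = 2

Invalid (Luhn sum mod 10 = 2)


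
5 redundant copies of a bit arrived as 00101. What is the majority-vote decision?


Ones: 2 out of 5
Threshold: 3

0 (2/5 voted 1)


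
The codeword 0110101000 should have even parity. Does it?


Number of 1s: 4

Yes, parity is correct (4 ones)


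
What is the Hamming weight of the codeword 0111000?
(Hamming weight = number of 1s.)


Counting 1s in 0111000

3


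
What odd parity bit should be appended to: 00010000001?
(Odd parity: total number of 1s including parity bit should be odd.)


Number of 1s in data: 2
Parity bit: 1

1


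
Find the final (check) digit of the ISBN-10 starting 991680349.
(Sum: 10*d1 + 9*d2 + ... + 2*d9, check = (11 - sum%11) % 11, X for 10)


Weighted sum: 311
311 mod 11 = 3

Check digit: 8


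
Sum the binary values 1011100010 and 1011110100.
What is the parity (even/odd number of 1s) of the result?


1011100010 = 738
1011110100 = 756
Sum = 1494 = 10111010110
1s count = 7

odd parity (7 ones in 10111010110)


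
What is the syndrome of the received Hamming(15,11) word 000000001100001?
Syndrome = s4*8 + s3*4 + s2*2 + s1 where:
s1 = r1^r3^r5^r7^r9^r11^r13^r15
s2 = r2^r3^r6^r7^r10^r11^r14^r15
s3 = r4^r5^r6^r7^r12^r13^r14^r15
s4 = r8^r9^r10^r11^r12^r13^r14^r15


s1=0, s2=0, s3=1, s4=1

Syndrome = 12 (error at position 12)


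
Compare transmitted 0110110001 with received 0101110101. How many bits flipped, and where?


XOR: 0011000100

3 error(s) at position(s): 2, 3, 7


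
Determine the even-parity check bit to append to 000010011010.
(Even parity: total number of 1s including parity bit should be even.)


Number of 1s in data: 4
Parity bit: 0

0


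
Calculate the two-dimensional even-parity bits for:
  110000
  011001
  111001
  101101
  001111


Row parities: 01000
Column parities: 110010

Row P: 01000, Col P: 110010, Corner: 1


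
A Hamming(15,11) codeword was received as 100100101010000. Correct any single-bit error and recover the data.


Syndrome = 0: no error detected

Data: 00011010000 (no errors)


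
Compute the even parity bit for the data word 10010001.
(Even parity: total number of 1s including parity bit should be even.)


Number of 1s in data: 3
Parity bit: 1

1


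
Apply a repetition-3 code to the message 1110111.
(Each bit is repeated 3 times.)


Each bit -> 3 copies

111111111000111111111


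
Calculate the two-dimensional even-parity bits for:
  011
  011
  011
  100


Row parities: 0001
Column parities: 111

Row P: 0001, Col P: 111, Corner: 1


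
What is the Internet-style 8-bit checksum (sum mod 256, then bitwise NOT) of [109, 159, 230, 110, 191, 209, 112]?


Sum = 1120 mod 256 = 96
Complement = 159

159


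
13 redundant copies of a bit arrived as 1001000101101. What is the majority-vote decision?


Ones: 6 out of 13
Threshold: 7

0 (6/13 voted 1)


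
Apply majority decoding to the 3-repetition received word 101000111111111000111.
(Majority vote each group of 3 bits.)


Groups: 101, 000, 111, 111, 111, 000, 111
Majority votes: 1011101

1011101


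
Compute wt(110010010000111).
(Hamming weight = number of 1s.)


Counting 1s in 110010010000111

7


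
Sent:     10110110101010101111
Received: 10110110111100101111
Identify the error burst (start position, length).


XOR: 00000000010110000000

Burst at position 9, length 4


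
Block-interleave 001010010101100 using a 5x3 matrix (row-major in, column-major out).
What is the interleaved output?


Matrix:
  001
  010
  010
  101
  100
Read columns: 000110110010010

000110110010010


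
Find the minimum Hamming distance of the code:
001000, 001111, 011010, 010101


Comparing all pairs, minimum distance: 2
Can detect 1 errors, correct 0 errors

2


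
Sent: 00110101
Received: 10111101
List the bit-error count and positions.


XOR: 10001000

2 error(s) at position(s): 0, 4


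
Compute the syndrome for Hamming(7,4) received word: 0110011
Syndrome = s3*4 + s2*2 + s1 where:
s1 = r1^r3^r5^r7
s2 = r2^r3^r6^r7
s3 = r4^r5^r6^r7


s1=0, s2=0, s3=0

Syndrome = 0 (no error)


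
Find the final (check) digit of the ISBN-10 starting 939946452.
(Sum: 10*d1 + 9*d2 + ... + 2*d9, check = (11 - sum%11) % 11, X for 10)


Weighted sum: 341
341 mod 11 = 0

Check digit: 0


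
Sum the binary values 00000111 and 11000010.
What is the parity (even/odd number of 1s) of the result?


00000111 = 7
11000010 = 194
Sum = 201 = 11001001
1s count = 4

even parity (4 ones in 11001001)


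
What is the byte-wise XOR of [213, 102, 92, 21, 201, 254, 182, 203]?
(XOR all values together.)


XOR chain: 213 ^ 102 ^ 92 ^ 21 ^ 201 ^ 254 ^ 182 ^ 203 = 176

176


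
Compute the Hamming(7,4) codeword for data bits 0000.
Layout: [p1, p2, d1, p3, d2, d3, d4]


Parity bits: p1=0, p2=0, p3=0

0000000


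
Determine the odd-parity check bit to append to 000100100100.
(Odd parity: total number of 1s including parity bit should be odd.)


Number of 1s in data: 3
Parity bit: 0

0


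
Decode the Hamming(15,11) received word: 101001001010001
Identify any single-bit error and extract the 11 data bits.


Syndrome = 9: error at position 9

Data: 10100010001 (corrected bit 9)


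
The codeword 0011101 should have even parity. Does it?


Number of 1s: 4

Yes, parity is correct (4 ones)


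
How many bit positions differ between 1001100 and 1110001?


XOR: 0111101
Count of 1s: 5

5


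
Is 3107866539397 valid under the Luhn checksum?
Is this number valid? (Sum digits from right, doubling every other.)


Luhn sum = 59
59 mod 10 = 9

Invalid (Luhn sum mod 10 = 9)


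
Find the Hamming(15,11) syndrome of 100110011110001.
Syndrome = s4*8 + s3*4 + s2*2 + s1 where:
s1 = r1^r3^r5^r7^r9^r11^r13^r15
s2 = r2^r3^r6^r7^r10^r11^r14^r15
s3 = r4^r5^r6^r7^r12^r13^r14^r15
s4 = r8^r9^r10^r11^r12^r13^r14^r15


s1=1, s2=1, s3=1, s4=1

Syndrome = 15 (error at position 15)


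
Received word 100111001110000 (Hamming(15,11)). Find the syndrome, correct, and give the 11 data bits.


Syndrome = 14: error at position 14

Data: 01101110010 (corrected bit 14)


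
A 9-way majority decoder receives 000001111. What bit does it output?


Ones: 4 out of 9
Threshold: 5

0 (4/9 voted 1)


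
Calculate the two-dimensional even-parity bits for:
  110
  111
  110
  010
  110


Row parities: 01010
Column parities: 011

Row P: 01010, Col P: 011, Corner: 0


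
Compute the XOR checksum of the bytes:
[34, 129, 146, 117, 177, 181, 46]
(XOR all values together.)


XOR chain: 34 ^ 129 ^ 146 ^ 117 ^ 177 ^ 181 ^ 46 = 110

110


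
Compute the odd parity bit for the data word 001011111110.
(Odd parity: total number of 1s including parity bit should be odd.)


Number of 1s in data: 8
Parity bit: 1

1


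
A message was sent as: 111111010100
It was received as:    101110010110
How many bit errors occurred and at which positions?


XOR: 010001000010

3 error(s) at position(s): 1, 5, 10


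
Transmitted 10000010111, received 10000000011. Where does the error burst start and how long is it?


XOR: 00000010100

Burst at position 6, length 3


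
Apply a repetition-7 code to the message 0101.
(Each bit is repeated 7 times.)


Each bit -> 7 copies

0000000111111100000001111111


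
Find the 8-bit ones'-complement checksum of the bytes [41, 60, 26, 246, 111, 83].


Sum = 567 mod 256 = 55
Complement = 200

200


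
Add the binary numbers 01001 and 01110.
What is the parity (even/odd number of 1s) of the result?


01001 = 9
01110 = 14
Sum = 23 = 10111
1s count = 4

even parity (4 ones in 10111)


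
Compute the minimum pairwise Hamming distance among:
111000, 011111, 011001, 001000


Comparing all pairs, minimum distance: 2
Can detect 1 errors, correct 0 errors

2


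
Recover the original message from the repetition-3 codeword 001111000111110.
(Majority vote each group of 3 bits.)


Groups: 001, 111, 000, 111, 110
Majority votes: 01011

01011


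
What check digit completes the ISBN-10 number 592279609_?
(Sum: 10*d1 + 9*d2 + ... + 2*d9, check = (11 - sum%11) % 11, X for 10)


Weighted sum: 290
290 mod 11 = 4

Check digit: 7


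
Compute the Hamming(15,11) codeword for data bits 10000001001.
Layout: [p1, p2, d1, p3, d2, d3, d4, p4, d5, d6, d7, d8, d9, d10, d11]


Parity bits: p1=0, p2=0, p3=0, p4=0

001000000001001


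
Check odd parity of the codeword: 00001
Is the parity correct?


Number of 1s: 1

Yes, parity is correct (1 ones)


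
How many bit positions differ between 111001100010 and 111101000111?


XOR: 000100100101
Count of 1s: 4

4


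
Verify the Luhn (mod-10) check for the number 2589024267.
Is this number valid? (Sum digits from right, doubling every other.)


Luhn sum = 47
47 mod 10 = 7

Invalid (Luhn sum mod 10 = 7)


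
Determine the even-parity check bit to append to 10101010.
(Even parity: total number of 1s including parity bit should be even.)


Number of 1s in data: 4
Parity bit: 0

0


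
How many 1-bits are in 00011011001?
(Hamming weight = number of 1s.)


Counting 1s in 00011011001

5


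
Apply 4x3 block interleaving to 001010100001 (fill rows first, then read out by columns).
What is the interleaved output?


Matrix:
  001
  010
  100
  001
Read columns: 001001001001

001001001001


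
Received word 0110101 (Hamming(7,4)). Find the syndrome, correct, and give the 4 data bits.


Syndrome = 3: error at position 3

Data: 0101 (corrected bit 3)


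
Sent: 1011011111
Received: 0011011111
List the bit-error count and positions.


XOR: 1000000000

1 error(s) at position(s): 0


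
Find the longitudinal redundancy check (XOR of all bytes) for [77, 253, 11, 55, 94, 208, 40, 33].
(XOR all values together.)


XOR chain: 77 ^ 253 ^ 11 ^ 55 ^ 94 ^ 208 ^ 40 ^ 33 = 11

11


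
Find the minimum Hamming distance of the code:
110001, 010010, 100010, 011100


Comparing all pairs, minimum distance: 2
Can detect 1 errors, correct 0 errors

2


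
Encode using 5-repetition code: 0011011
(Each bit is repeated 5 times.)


Each bit -> 5 copies

00000000001111111111000001111111111


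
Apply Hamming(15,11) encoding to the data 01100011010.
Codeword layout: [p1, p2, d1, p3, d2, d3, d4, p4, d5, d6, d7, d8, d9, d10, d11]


Parity bits: p1=0, p2=1, p3=0, p4=1

010011010011010


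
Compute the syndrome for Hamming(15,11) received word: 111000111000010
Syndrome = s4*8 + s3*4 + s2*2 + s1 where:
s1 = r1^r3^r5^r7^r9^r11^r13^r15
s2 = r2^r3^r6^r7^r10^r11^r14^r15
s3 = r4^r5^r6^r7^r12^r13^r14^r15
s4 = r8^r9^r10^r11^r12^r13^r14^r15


s1=0, s2=0, s3=0, s4=1

Syndrome = 8 (error at position 8)


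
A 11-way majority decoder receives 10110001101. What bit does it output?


Ones: 6 out of 11
Threshold: 6

1 (6/11 voted 1)


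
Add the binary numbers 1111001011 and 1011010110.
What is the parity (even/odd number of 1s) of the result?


1111001011 = 971
1011010110 = 726
Sum = 1697 = 11010100001
1s count = 5

odd parity (5 ones in 11010100001)


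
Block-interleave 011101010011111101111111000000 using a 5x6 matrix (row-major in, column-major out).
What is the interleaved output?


Matrix:
  011101
  010011
  111101
  111111
  000000
Read columns: 001101111010110101100101011110

001101111010110101100101011110


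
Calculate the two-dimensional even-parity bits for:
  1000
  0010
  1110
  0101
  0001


Row parities: 11101
Column parities: 0000

Row P: 11101, Col P: 0000, Corner: 0


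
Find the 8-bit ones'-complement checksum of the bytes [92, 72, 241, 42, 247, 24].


Sum = 718 mod 256 = 206
Complement = 49

49


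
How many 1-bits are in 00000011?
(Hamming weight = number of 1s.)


Counting 1s in 00000011

2


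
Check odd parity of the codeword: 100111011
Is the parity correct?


Number of 1s: 6

No, parity error (6 ones)


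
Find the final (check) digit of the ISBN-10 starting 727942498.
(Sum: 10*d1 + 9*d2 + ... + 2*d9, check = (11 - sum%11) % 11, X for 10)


Weighted sum: 300
300 mod 11 = 3

Check digit: 8


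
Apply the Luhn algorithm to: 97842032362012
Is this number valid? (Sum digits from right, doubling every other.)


Luhn sum = 59
59 mod 10 = 9

Invalid (Luhn sum mod 10 = 9)


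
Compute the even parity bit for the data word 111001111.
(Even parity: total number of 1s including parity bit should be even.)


Number of 1s in data: 7
Parity bit: 1

1


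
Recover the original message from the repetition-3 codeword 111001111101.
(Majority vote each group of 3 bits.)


Groups: 111, 001, 111, 101
Majority votes: 1011

1011


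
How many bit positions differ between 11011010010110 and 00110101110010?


XOR: 11101111100100
Count of 1s: 9

9


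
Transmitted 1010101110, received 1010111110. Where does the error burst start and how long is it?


XOR: 0000010000

Burst at position 5, length 1


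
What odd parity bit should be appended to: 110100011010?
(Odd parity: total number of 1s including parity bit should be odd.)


Number of 1s in data: 6
Parity bit: 1

1


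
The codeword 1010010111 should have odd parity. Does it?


Number of 1s: 6

No, parity error (6 ones)


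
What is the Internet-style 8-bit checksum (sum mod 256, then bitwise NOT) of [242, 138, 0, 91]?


Sum = 471 mod 256 = 215
Complement = 40

40


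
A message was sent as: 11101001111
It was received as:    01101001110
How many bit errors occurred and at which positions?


XOR: 10000000001

2 error(s) at position(s): 0, 10


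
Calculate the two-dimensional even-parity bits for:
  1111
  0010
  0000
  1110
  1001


Row parities: 01010
Column parities: 1010

Row P: 01010, Col P: 1010, Corner: 0


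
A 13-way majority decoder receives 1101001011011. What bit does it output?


Ones: 8 out of 13
Threshold: 7

1 (8/13 voted 1)


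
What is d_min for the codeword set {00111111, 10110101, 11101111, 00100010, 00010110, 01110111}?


Comparing all pairs, minimum distance: 2
Can detect 1 errors, correct 0 errors

2


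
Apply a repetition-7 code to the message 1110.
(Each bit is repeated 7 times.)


Each bit -> 7 copies

1111111111111111111110000000


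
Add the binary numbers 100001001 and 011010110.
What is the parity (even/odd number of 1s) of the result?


100001001 = 265
011010110 = 214
Sum = 479 = 111011111
1s count = 8

even parity (8 ones in 111011111)


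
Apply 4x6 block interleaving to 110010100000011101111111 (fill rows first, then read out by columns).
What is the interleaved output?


Matrix:
  110010
  100000
  011101
  111111
Read columns: 110110110011001110010011

110110110011001110010011


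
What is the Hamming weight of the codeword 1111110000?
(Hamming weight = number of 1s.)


Counting 1s in 1111110000

6


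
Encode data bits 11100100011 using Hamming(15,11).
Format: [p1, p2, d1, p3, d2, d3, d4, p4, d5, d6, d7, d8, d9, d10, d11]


Parity bits: p1=1, p2=1, p3=0, p4=1

111011010100011


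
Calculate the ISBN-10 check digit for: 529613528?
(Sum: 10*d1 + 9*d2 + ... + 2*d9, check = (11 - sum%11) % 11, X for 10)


Weighted sum: 245
245 mod 11 = 3

Check digit: 8


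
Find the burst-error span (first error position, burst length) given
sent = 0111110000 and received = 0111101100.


XOR: 0000011100

Burst at position 5, length 3


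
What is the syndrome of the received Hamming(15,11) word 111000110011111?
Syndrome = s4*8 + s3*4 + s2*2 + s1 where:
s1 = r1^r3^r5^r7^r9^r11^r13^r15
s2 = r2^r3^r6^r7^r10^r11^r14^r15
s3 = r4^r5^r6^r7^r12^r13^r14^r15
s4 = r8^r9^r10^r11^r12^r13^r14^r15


s1=0, s2=0, s3=1, s4=0

Syndrome = 4 (error at position 4)


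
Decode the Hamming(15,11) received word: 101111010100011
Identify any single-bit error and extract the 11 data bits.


Syndrome = 6: error at position 6

Data: 11000100011 (corrected bit 6)


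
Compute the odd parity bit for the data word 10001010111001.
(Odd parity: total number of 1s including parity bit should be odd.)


Number of 1s in data: 7
Parity bit: 0

0


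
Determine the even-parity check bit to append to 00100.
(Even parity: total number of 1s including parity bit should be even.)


Number of 1s in data: 1
Parity bit: 1

1


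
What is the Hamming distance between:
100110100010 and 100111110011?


XOR: 000001010001
Count of 1s: 3

3


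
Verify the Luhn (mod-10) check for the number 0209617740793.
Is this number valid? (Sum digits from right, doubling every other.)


Luhn sum = 56
56 mod 10 = 6

Invalid (Luhn sum mod 10 = 6)


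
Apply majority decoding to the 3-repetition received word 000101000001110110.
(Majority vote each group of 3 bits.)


Groups: 000, 101, 000, 001, 110, 110
Majority votes: 010011

010011


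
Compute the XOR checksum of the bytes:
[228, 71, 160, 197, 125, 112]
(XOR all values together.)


XOR chain: 228 ^ 71 ^ 160 ^ 197 ^ 125 ^ 112 = 203

203


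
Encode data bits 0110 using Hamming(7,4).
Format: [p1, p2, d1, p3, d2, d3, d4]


Parity bits: p1=1, p2=1, p3=0

1100110


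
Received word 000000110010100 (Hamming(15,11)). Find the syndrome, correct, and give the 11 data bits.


Syndrome = 9: error at position 9

Data: 00011010100 (corrected bit 9)


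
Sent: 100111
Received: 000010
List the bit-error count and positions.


XOR: 100101

3 error(s) at position(s): 0, 3, 5


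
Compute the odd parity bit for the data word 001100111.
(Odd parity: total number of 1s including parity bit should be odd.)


Number of 1s in data: 5
Parity bit: 0

0


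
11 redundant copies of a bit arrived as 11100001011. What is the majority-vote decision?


Ones: 6 out of 11
Threshold: 6

1 (6/11 voted 1)


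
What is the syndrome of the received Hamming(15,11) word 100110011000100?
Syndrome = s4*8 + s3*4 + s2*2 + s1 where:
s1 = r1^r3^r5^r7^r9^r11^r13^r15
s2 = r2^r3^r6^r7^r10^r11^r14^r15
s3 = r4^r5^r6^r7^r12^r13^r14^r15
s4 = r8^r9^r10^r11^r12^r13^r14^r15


s1=0, s2=0, s3=1, s4=1

Syndrome = 12 (error at position 12)


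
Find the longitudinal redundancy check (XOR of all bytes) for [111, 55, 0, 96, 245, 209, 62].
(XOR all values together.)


XOR chain: 111 ^ 55 ^ 0 ^ 96 ^ 245 ^ 209 ^ 62 = 34

34


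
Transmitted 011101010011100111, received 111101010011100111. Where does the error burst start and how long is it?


XOR: 100000000000000000

Burst at position 0, length 1


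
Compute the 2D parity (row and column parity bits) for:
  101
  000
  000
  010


Row parities: 0001
Column parities: 111

Row P: 0001, Col P: 111, Corner: 1


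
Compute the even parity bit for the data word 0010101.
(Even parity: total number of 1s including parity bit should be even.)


Number of 1s in data: 3
Parity bit: 1

1


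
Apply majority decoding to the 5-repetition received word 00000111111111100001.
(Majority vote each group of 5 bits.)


Groups: 00000, 11111, 11111, 00001
Majority votes: 0110

0110


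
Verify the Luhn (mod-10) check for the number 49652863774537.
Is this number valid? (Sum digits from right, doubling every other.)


Luhn sum = 81
81 mod 10 = 1

Invalid (Luhn sum mod 10 = 1)


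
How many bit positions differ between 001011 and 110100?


XOR: 111111
Count of 1s: 6

6


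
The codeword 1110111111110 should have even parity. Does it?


Number of 1s: 11

No, parity error (11 ones)


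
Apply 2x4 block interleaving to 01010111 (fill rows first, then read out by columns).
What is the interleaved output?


Matrix:
  0101
  0111
Read columns: 00110111

00110111


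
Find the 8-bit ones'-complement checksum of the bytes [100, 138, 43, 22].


Sum = 303 mod 256 = 47
Complement = 208

208


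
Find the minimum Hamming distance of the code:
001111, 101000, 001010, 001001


Comparing all pairs, minimum distance: 2
Can detect 1 errors, correct 0 errors

2


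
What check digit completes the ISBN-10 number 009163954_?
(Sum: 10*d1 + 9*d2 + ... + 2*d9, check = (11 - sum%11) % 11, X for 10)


Weighted sum: 189
189 mod 11 = 2

Check digit: 9


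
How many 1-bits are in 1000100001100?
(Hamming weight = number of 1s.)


Counting 1s in 1000100001100

4


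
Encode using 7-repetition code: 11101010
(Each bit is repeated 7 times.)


Each bit -> 7 copies

11111111111111111111100000001111111000000011111110000000


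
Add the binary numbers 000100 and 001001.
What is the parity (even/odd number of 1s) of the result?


000100 = 4
001001 = 9
Sum = 13 = 1101
1s count = 3

odd parity (3 ones in 1101)


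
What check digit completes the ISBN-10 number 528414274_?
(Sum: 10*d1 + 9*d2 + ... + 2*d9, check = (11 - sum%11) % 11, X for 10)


Weighted sum: 223
223 mod 11 = 3

Check digit: 8


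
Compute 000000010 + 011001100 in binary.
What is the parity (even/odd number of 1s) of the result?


000000010 = 2
011001100 = 204
Sum = 206 = 11001110
1s count = 5

odd parity (5 ones in 11001110)


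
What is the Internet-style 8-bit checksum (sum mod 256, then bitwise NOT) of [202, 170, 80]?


Sum = 452 mod 256 = 196
Complement = 59

59


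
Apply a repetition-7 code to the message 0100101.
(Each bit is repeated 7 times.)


Each bit -> 7 copies

0000000111111100000000000000111111100000001111111


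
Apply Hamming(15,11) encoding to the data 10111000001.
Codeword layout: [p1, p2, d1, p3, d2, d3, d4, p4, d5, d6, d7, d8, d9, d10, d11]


Parity bits: p1=0, p2=0, p3=1, p4=0

001101101000001


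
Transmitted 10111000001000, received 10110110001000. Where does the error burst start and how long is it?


XOR: 00001110000000

Burst at position 4, length 3


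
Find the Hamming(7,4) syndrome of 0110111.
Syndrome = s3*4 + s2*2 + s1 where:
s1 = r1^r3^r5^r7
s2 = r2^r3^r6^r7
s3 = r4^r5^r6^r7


s1=1, s2=0, s3=1

Syndrome = 5 (error at position 5)


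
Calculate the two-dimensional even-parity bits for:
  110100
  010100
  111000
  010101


Row parities: 1011
Column parities: 001101

Row P: 1011, Col P: 001101, Corner: 1


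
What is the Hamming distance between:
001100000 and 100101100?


XOR: 101001100
Count of 1s: 4

4


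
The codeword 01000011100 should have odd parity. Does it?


Number of 1s: 4

No, parity error (4 ones)


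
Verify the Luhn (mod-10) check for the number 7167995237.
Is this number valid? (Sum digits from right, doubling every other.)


Luhn sum = 50
50 mod 10 = 0

Valid (Luhn sum mod 10 = 0)


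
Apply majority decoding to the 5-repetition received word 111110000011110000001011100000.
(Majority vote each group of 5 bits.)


Groups: 11111, 00000, 11110, 00000, 10111, 00000
Majority votes: 101010

101010


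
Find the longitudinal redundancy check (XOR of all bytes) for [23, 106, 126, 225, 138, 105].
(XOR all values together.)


XOR chain: 23 ^ 106 ^ 126 ^ 225 ^ 138 ^ 105 = 1

1


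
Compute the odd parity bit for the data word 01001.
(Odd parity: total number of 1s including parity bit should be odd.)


Number of 1s in data: 2
Parity bit: 1

1


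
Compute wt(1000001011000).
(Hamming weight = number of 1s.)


Counting 1s in 1000001011000

4


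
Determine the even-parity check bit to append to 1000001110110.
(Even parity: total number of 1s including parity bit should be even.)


Number of 1s in data: 6
Parity bit: 0

0


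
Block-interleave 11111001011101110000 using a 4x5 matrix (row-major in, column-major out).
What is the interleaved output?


Matrix:
  11111
  00101
  11011
  10000
Read columns: 10111010110010101110

10111010110010101110


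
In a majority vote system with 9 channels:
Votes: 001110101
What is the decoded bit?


Ones: 5 out of 9
Threshold: 5

1 (5/9 voted 1)


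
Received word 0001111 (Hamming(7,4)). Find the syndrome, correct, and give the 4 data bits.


Syndrome = 0: no error detected

Data: 0111 (no errors)


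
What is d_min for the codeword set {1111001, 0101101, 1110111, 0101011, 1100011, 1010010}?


Comparing all pairs, minimum distance: 2
Can detect 1 errors, correct 0 errors

2


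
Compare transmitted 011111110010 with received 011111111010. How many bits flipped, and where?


XOR: 000000001000

1 error(s) at position(s): 8


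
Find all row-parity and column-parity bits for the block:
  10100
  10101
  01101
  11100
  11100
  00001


Row parities: 011111
Column parities: 01101

Row P: 011111, Col P: 01101, Corner: 1


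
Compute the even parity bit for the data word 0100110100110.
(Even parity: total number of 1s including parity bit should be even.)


Number of 1s in data: 6
Parity bit: 0

0
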